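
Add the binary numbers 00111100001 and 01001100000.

Add column by column from the right: bit + bit + carry-in; write the sum mod 2, carry 1 when the sum is 2 or 3.
carry:  11111000000
        00111100001
+       01001100000
-------------------
       010001000001
(the carry out of the leftmost column, 0, becomes the leading bit)
Decimal check:
  00111100001 = 256 + 128 + 64 + 32 + 1 = 481
  01001100000 = 512 + 64 + 32 = 608
  481 + 608 = 1089, and 010001000001 = 1024 + 64 + 1 = 1089 ✓



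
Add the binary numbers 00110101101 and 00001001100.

Add column by column from the right: bit + bit + carry-in; write the sum mod 2, carry 1 when the sum is 2 or 3.
carry:  00000011000
        00110101101
+       00001001100
-------------------
       000111111001
(the carry out of the leftmost column, 0, becomes the leading bit)
Decimal check:
  00110101101 = 256 + 128 + 32 + 8 + 4 + 1 = 429
  00001001100 = 64 + 8 + 4 = 76
  429 + 76 = 505, and 000111111001 = 256 + 128 + 64 + 32 + 16 + 8 + 1 = 505 ✓



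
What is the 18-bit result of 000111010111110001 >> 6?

Original: 000111010111110001 (decimal 30193)
Shift right by 6 positions
Drop the 6 low bits; fill with zeros on the left
Result: 000000000111010111 (decimal 471)
Equivalent: 30193 >> 6 = 30193 ÷ 2^6 = 471



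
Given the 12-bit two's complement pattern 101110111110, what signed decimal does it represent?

Binary: 101110111110
Sign bit: 1 (negative)
Invert: 010001000001
Add 1:  010001000010
Magnitude: 010001000010 = 1024 + 64 + 2 = 1090
Value: -1090



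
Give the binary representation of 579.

Using repeated division by 2:
579 ÷ 2 = 289 remainder 1
289 ÷ 2 = 144 remainder 1
144 ÷ 2 = 72 remainder 0
72 ÷ 2 = 36 remainder 0
36 ÷ 2 = 18 remainder 0
18 ÷ 2 = 9 remainder 0
9 ÷ 2 = 4 remainder 1
4 ÷ 2 = 2 remainder 0
2 ÷ 2 = 1 remainder 0
1 ÷ 2 = 0 remainder 1
Reading remainders bottom to top: 1001000011



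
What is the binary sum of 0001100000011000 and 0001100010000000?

Add column by column from the right: bit + bit + carry-in; write the sum mod 2, carry 1 when the sum is 2 or 3.
carry:  0011000000000000
        0001100000011000
+       0001100010000000
------------------------
       00011000010011000
(the carry out of the leftmost column, 0, becomes the leading bit)
Decimal check:
  0001100000011000 = 4096 + 2048 + 16 + 8 = 6168
  0001100010000000 = 4096 + 2048 + 128 = 6272
  6168 + 6272 = 12440, and 00011000010011000 = 8192 + 4096 + 128 + 16 + 8 = 12440 ✓



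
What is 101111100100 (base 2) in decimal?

Sum of powers of 2 for each 1-bit:
2^2 + 2^5 + 2^6 + 2^7 + 2^8 + 2^9 + 2^11
= 4 + 32 + 64 + 128 + 256 + 512 + 2048
= 3044



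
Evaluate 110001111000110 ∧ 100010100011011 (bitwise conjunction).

AND: 1 only when both bits are 1
  110001111000110
& 100010100011011
-----------------
  100000100000010
Decimal: 25542 & 17691 = 16642



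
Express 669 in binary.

Using repeated division by 2:
669 ÷ 2 = 334 remainder 1
334 ÷ 2 = 167 remainder 0
167 ÷ 2 = 83 remainder 1
83 ÷ 2 = 41 remainder 1
41 ÷ 2 = 20 remainder 1
20 ÷ 2 = 10 remainder 0
10 ÷ 2 = 5 remainder 0
5 ÷ 2 = 2 remainder 1
2 ÷ 2 = 1 remainder 0
1 ÷ 2 = 0 remainder 1
Reading remainders bottom to top: 1010011101



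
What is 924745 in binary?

Using repeated division by 2:
924745 ÷ 2 = 462372 remainder 1
462372 ÷ 2 = 231186 remainder 0
231186 ÷ 2 = 115593 remainder 0
115593 ÷ 2 = 57796 remainder 1
57796 ÷ 2 = 28898 remainder 0
28898 ÷ 2 = 14449 remainder 0
14449 ÷ 2 = 7224 remainder 1
7224 ÷ 2 = 3612 remainder 0
3612 ÷ 2 = 1806 remainder 0
1806 ÷ 2 = 903 remainder 0
903 ÷ 2 = 451 remainder 1
451 ÷ 2 = 225 remainder 1
225 ÷ 2 = 112 remainder 1
112 ÷ 2 = 56 remainder 0
56 ÷ 2 = 28 remainder 0
28 ÷ 2 = 14 remainder 0
14 ÷ 2 = 7 remainder 0
7 ÷ 2 = 3 remainder 1
3 ÷ 2 = 1 remainder 1
1 ÷ 2 = 0 remainder 1
Reading remainders bottom to top: 11100001110001001001



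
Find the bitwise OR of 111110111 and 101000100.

OR: 1 when either bit is 1
  111110111
| 101000100
-----------
  111110111
Decimal: 503 | 324 = 503



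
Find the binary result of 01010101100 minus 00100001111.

Method 1 - Direct subtraction (column by column from the right: bit − bit − borrow-in; if negative, add 2 and borrow 1 from the next column):
borrow: 01000111110
        01010101100
-       00100001111
-------------------
        00110011101

Method 2 - Add two's complement:
Two's complement of 00100001111: invert → 11011110000, add 1 → 11011110001
  01010101100
+ 11011110001
-------------
 100110011101  (end carry out of the top bit = 1)
Discarding the end carry: 00110011101
Decimal check:
  01010101100 = 512 + 128 + 32 + 8 + 4 = 684
  00100001111 = 256 + 8 + 4 + 2 + 1 = 271
  684 - 271 = 413, and 00110011101 = 256 + 128 + 16 + 8 + 4 + 1 = 413 ✓



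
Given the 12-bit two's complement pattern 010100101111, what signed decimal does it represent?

Binary: 010100101111
Sign bit: 0 (non-negative)
Read directly as an unsigned value:
010100101111 = 1024 + 256 + 32 + 8 + 4 + 2 + 1 = 1327
Value: 1327



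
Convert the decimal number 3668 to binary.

Using repeated division by 2:
3668 ÷ 2 = 1834 remainder 0
1834 ÷ 2 = 917 remainder 0
917 ÷ 2 = 458 remainder 1
458 ÷ 2 = 229 remainder 0
229 ÷ 2 = 114 remainder 1
114 ÷ 2 = 57 remainder 0
57 ÷ 2 = 28 remainder 1
28 ÷ 2 = 14 remainder 0
14 ÷ 2 = 7 remainder 0
7 ÷ 2 = 3 remainder 1
3 ÷ 2 = 1 remainder 1
1 ÷ 2 = 0 remainder 1
Reading remainders bottom to top: 111001010100



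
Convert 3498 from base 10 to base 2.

Using repeated division by 2:
3498 ÷ 2 = 1749 remainder 0
1749 ÷ 2 = 874 remainder 1
874 ÷ 2 = 437 remainder 0
437 ÷ 2 = 218 remainder 1
218 ÷ 2 = 109 remainder 0
109 ÷ 2 = 54 remainder 1
54 ÷ 2 = 27 remainder 0
27 ÷ 2 = 13 remainder 1
13 ÷ 2 = 6 remainder 1
6 ÷ 2 = 3 remainder 0
3 ÷ 2 = 1 remainder 1
1 ÷ 2 = 0 remainder 1
Reading remainders bottom to top: 110110101010



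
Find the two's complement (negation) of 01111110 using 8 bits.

Original: 01111110
Step 1 - Invert all bits: 10000001
Step 2 - Add 1: 10000010
Verification: 01111110 + 10000010 = 100000000; discarding the end carry (carry out of the top bit) leaves the 8-bit value 00000000, as required for x + (-x)



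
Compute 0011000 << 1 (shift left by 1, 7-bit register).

Original: 0011000 (decimal 24)
Shift left by 1 position
Append 1 zero on the right
Result: 0110000 (decimal 48)
Equivalent: 24 << 1 = 24 × 2^1 = 48



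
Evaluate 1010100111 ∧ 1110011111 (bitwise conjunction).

AND: 1 only when both bits are 1
  1010100111
& 1110011111
------------
  1010000111
Decimal: 679 & 927 = 647



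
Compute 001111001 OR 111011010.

OR: 1 when either bit is 1
  001111001
| 111011010
-----------
  111111011
Decimal: 121 | 474 = 507



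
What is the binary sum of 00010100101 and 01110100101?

Add column by column from the right: bit + bit + carry-in; write the sum mod 2, carry 1 when the sum is 2 or 3.
carry:  11101001010
        00010100101
+       01110100101
-------------------
       010001001010
(the carry out of the leftmost column, 0, becomes the leading bit)
Decimal check:
  00010100101 = 128 + 32 + 4 + 1 = 165
  01110100101 = 512 + 256 + 128 + 32 + 4 + 1 = 933
  165 + 933 = 1098, and 010001001010 = 1024 + 64 + 8 + 2 = 1098 ✓



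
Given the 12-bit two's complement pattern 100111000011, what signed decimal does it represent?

Binary: 100111000011
Sign bit: 1 (negative)
Invert: 011000111100
Add 1:  011000111101
Magnitude: 011000111101 = 1024 + 512 + 32 + 16 + 8 + 4 + 1 = 1597
Value: -1597



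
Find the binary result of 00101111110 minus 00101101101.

Method 1 - Direct subtraction (column by column from the right: bit − bit − borrow-in; if negative, add 2 and borrow 1 from the next column):
borrow: 00000000010
        00101111110
-       00101101101
-------------------
        00000010001

Method 2 - Add two's complement:
Two's complement of 00101101101: invert → 11010010010, add 1 → 11010010011
  00101111110
+ 11010010011
-------------
 100000010001  (end carry out of the top bit = 1)
Discarding the end carry: 00000010001
Decimal check:
  00101111110 = 256 + 64 + 32 + 16 + 8 + 4 + 2 = 382
  00101101101 = 256 + 64 + 32 + 8 + 4 + 1 = 365
  382 - 365 = 17, and 00000010001 = 16 + 1 = 17 ✓



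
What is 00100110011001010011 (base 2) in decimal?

Sum of powers of 2 for each 1-bit:
2^0 + 2^1 + 2^4 + 2^6 + 2^9 + 2^10 + 2^13 + 2^14 + 2^17
= 1 + 2 + 16 + 64 + 512 + 1024 + 8192 + 16384 + 131072
= 157267



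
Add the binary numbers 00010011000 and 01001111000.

Add column by column from the right: bit + bit + carry-in; write the sum mod 2, carry 1 when the sum is 2 or 3.
carry:  00111110000
        00010011000
+       01001111000
-------------------
       001100010000
(the carry out of the leftmost column, 0, becomes the leading bit)
Decimal check:
  00010011000 = 128 + 16 + 8 = 152
  01001111000 = 512 + 64 + 32 + 16 + 8 = 632
  152 + 632 = 784, and 001100010000 = 512 + 256 + 16 = 784 ✓



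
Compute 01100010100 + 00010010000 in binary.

Add column by column from the right: bit + bit + carry-in; write the sum mod 2, carry 1 when the sum is 2 or 3.
carry:  00000100000
        01100010100
+       00010010000
-------------------
       001110100100
(the carry out of the leftmost column, 0, becomes the leading bit)
Decimal check:
  01100010100 = 512 + 256 + 16 + 4 = 788
  00010010000 = 128 + 16 = 144
  788 + 144 = 932, and 001110100100 = 512 + 256 + 128 + 32 + 4 = 932 ✓



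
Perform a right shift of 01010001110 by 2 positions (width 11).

Original: 01010001110 (decimal 654)
Shift right by 2 positions
Drop the 2 low bits; fill with zeros on the left
Result: 00010100011 (decimal 163)
Equivalent: 654 >> 2 = 654 ÷ 2^2 = 163



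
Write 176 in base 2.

Using repeated division by 2:
176 ÷ 2 = 88 remainder 0
88 ÷ 2 = 44 remainder 0
44 ÷ 2 = 22 remainder 0
22 ÷ 2 = 11 remainder 0
11 ÷ 2 = 5 remainder 1
5 ÷ 2 = 2 remainder 1
2 ÷ 2 = 1 remainder 0
1 ÷ 2 = 0 remainder 1
Reading remainders bottom to top: 10110000



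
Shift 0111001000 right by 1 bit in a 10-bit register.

Original: 0111001000 (decimal 456)
Shift right by 1 position
Drop the 1 low bit; fill with zero on the left
Result: 0011100100 (decimal 228)
Equivalent: 456 >> 1 = 456 ÷ 2^1 = 228



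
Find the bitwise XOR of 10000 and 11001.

XOR: 1 when bits differ
  10000
^ 11001
-------
  01001
Decimal: 16 ^ 25 = 9



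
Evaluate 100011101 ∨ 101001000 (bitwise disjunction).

OR: 1 when either bit is 1
  100011101
| 101001000
-----------
  101011101
Decimal: 285 | 328 = 349



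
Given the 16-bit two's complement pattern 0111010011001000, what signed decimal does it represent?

Binary: 0111010011001000
Sign bit: 0 (non-negative)
Read directly as an unsigned value:
0111010011001000 = 16384 + 8192 + 4096 + 1024 + 128 + 64 + 8 = 29896
Value: 29896



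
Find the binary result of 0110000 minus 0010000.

Method 1 - Direct subtraction (column by column from the right: bit − bit − borrow-in; if negative, add 2 and borrow 1 from the next column):
borrow: 0000000
        0110000
-       0010000
---------------
        0100000

Method 2 - Add two's complement:
Two's complement of 0010000: invert → 1101111, add 1 → 1110000
  0110000
+ 1110000
---------
 10100000  (end carry out of the top bit = 1)
Discarding the end carry: 0100000
Decimal check:
  0110000 = 32 + 16 = 48
  0010000 = 16
  48 - 16 = 32, and 0100000 = 32 ✓



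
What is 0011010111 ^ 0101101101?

XOR: 1 when bits differ
  0011010111
^ 0101101101
------------
  0110111010
Decimal: 215 ^ 365 = 442



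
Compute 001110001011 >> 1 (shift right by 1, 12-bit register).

Original: 001110001011 (decimal 907)
Shift right by 1 position
Drop the 1 low bit; fill with zero on the left
Result: 000111000101 (decimal 453)
Equivalent: 907 >> 1 = 907 ÷ 2^1 = 453



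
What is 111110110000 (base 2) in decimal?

Sum of powers of 2 for each 1-bit:
2^4 + 2^5 + 2^7 + 2^8 + 2^9 + 2^10 + 2^11
= 16 + 32 + 128 + 256 + 512 + 1024 + 2048
= 4016



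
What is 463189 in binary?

Using repeated division by 2:
463189 ÷ 2 = 231594 remainder 1
231594 ÷ 2 = 115797 remainder 0
115797 ÷ 2 = 57898 remainder 1
57898 ÷ 2 = 28949 remainder 0
28949 ÷ 2 = 14474 remainder 1
14474 ÷ 2 = 7237 remainder 0
7237 ÷ 2 = 3618 remainder 1
3618 ÷ 2 = 1809 remainder 0
1809 ÷ 2 = 904 remainder 1
904 ÷ 2 = 452 remainder 0
452 ÷ 2 = 226 remainder 0
226 ÷ 2 = 113 remainder 0
113 ÷ 2 = 56 remainder 1
56 ÷ 2 = 28 remainder 0
28 ÷ 2 = 14 remainder 0
14 ÷ 2 = 7 remainder 0
7 ÷ 2 = 3 remainder 1
3 ÷ 2 = 1 remainder 1
1 ÷ 2 = 0 remainder 1
Reading remainders bottom to top: 1110001000101010101



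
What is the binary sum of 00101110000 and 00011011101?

Add column by column from the right: bit + bit + carry-in; write the sum mod 2, carry 1 when the sum is 2 or 3.
carry:  01111100000
        00101110000
+       00011011101
-------------------
       001001001101
(the carry out of the leftmost column, 0, becomes the leading bit)
Decimal check:
  00101110000 = 256 + 64 + 32 + 16 = 368
  00011011101 = 128 + 64 + 16 + 8 + 4 + 1 = 221
  368 + 221 = 589, and 001001001101 = 512 + 64 + 8 + 4 + 1 = 589 ✓



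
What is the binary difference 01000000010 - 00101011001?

Method 1 - Direct subtraction (column by column from the right: bit − bit − borrow-in; if negative, add 2 and borrow 1 from the next column):
borrow: 01111110010
        01000000010
-       00101011001
-------------------
        00010101001

Method 2 - Add two's complement:
Two's complement of 00101011001: invert → 11010100110, add 1 → 11010100111
  01000000010
+ 11010100111
-------------
 100010101001  (end carry out of the top bit = 1)
Discarding the end carry: 00010101001
Decimal check:
  01000000010 = 512 + 2 = 514
  00101011001 = 256 + 64 + 16 + 8 + 1 = 345
  514 - 345 = 169, and 00010101001 = 128 + 32 + 8 + 1 = 169 ✓



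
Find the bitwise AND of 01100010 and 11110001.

AND: 1 only when both bits are 1
  01100010
& 11110001
----------
  01100000
Decimal: 98 & 241 = 96



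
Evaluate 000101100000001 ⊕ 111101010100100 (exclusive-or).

XOR: 1 when bits differ
  000101100000001
^ 111101010100100
-----------------
  111000110100101
Decimal: 2817 ^ 31396 = 29093



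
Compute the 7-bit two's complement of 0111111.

Original: 0111111
Step 1 - Invert all bits: 1000000
Step 2 - Add 1: 1000001
Verification: 0111111 + 1000001 = 10000000; discarding the end carry (carry out of the top bit) leaves the 7-bit value 0000000, as required for x + (-x)



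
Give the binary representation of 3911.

Using repeated division by 2:
3911 ÷ 2 = 1955 remainder 1
1955 ÷ 2 = 977 remainder 1
977 ÷ 2 = 488 remainder 1
488 ÷ 2 = 244 remainder 0
244 ÷ 2 = 122 remainder 0
122 ÷ 2 = 61 remainder 0
61 ÷ 2 = 30 remainder 1
30 ÷ 2 = 15 remainder 0
15 ÷ 2 = 7 remainder 1
7 ÷ 2 = 3 remainder 1
3 ÷ 2 = 1 remainder 1
1 ÷ 2 = 0 remainder 1
Reading remainders bottom to top: 111101000111



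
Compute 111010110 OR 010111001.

OR: 1 when either bit is 1
  111010110
| 010111001
-----------
  111111111
Decimal: 470 | 185 = 511



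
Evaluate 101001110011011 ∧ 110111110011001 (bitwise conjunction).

AND: 1 only when both bits are 1
  101001110011011
& 110111110011001
-----------------
  100001110011001
Decimal: 21403 & 28569 = 17305



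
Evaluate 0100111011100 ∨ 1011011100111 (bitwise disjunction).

OR: 1 when either bit is 1
  0100111011100
| 1011011100111
---------------
  1111111111111
Decimal: 2524 | 5863 = 8191



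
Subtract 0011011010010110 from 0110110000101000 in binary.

Method 1 - Direct subtraction (column by column from the right: bit − bit − borrow-in; if negative, add 2 and borrow 1 from the next column):
borrow: 0110111100101100
        0110110000101000
-       0011011010010110
------------------------
        0011010110010010

Method 2 - Add two's complement:
Two's complement of 0011011010010110: invert → 1100100101101001, add 1 → 1100100101101010
  0110110000101000
+ 1100100101101010
------------------
 10011010110010010  (end carry out of the top bit = 1)
Discarding the end carry: 0011010110010010
Decimal check:
  0110110000101000 = 16384 + 8192 + 2048 + 1024 + 32 + 8 = 27688
  0011011010010110 = 8192 + 4096 + 1024 + 512 + 128 + 16 + 4 + 2 = 13974
  27688 - 13974 = 13714, and 0011010110010010 = 8192 + 4096 + 1024 + 256 + 128 + 16 + 2 = 13714 ✓



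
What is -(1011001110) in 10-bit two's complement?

Original (sign bit 1, negative): 1011001110
Step 1 - Invert all bits: 0100110001
Step 2 - Add 1: 0100110010
Verification: 1011001110 + 0100110010 = 10000000000; discarding the end carry (carry out of the top bit) leaves the 10-bit value 0000000000, as required for x + (-x)



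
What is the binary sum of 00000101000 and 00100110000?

Add column by column from the right: bit + bit + carry-in; write the sum mod 2, carry 1 when the sum is 2 or 3.
carry:  00001000000
        00000101000
+       00100110000
-------------------
       000101011000
(the carry out of the leftmost column, 0, becomes the leading bit)
Decimal check:
  00000101000 = 32 + 8 = 40
  00100110000 = 256 + 32 + 16 = 304
  40 + 304 = 344, and 000101011000 = 256 + 64 + 16 + 8 = 344 ✓



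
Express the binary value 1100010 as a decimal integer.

Sum of powers of 2 for each 1-bit:
2^1 + 2^5 + 2^6
= 2 + 32 + 64
= 98



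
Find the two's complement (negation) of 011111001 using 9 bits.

Original: 011111001
Step 1 - Invert all bits: 100000110
Step 2 - Add 1: 100000111
Verification: 011111001 + 100000111 = 1000000000; discarding the end carry (carry out of the top bit) leaves the 9-bit value 000000000, as required for x + (-x)



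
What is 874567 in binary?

Using repeated division by 2:
874567 ÷ 2 = 437283 remainder 1
437283 ÷ 2 = 218641 remainder 1
218641 ÷ 2 = 109320 remainder 1
109320 ÷ 2 = 54660 remainder 0
54660 ÷ 2 = 27330 remainder 0
27330 ÷ 2 = 13665 remainder 0
13665 ÷ 2 = 6832 remainder 1
6832 ÷ 2 = 3416 remainder 0
3416 ÷ 2 = 1708 remainder 0
1708 ÷ 2 = 854 remainder 0
854 ÷ 2 = 427 remainder 0
427 ÷ 2 = 213 remainder 1
213 ÷ 2 = 106 remainder 1
106 ÷ 2 = 53 remainder 0
53 ÷ 2 = 26 remainder 1
26 ÷ 2 = 13 remainder 0
13 ÷ 2 = 6 remainder 1
6 ÷ 2 = 3 remainder 0
3 ÷ 2 = 1 remainder 1
1 ÷ 2 = 0 remainder 1
Reading remainders bottom to top: 11010101100001000111



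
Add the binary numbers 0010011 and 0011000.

Add column by column from the right: bit + bit + carry-in; write the sum mod 2, carry 1 when the sum is 2 or 3.
carry:  0100000
        0010011
+       0011000
---------------
       00101011
(the carry out of the leftmost column, 0, becomes the leading bit)
Decimal check:
  0010011 = 16 + 2 + 1 = 19
  0011000 = 16 + 8 = 24
  19 + 24 = 43, and 00101011 = 32 + 8 + 2 + 1 = 43 ✓



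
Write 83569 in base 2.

Using repeated division by 2:
83569 ÷ 2 = 41784 remainder 1
41784 ÷ 2 = 20892 remainder 0
20892 ÷ 2 = 10446 remainder 0
10446 ÷ 2 = 5223 remainder 0
5223 ÷ 2 = 2611 remainder 1
2611 ÷ 2 = 1305 remainder 1
1305 ÷ 2 = 652 remainder 1
652 ÷ 2 = 326 remainder 0
326 ÷ 2 = 163 remainder 0
163 ÷ 2 = 81 remainder 1
81 ÷ 2 = 40 remainder 1
40 ÷ 2 = 20 remainder 0
20 ÷ 2 = 10 remainder 0
10 ÷ 2 = 5 remainder 0
5 ÷ 2 = 2 remainder 1
2 ÷ 2 = 1 remainder 0
1 ÷ 2 = 0 remainder 1
Reading remainders bottom to top: 10100011001110001



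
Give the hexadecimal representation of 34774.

Using repeated division by 16 (digits 10–15 are A–F):
34774 ÷ 16 = 2173 remainder 6
2173 ÷ 16 = 135 remainder 13 (D)
135 ÷ 16 = 8 remainder 7
8 ÷ 16 = 0 remainder 8
Reading remainders bottom to top: 87D6



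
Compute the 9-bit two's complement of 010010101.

Original: 010010101
Step 1 - Invert all bits: 101101010
Step 2 - Add 1: 101101011
Verification: 010010101 + 101101011 = 1000000000; discarding the end carry (carry out of the top bit) leaves the 9-bit value 000000000, as required for x + (-x)



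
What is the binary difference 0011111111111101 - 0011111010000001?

Method 1 - Direct subtraction (column by column from the right: bit − bit − borrow-in; if negative, add 2 and borrow 1 from the next column):
borrow: 0000000000000000
        0011111111111101
-       0011111010000001
------------------------
        0000000101111100

Method 2 - Add two's complement:
Two's complement of 0011111010000001: invert → 1100000101111110, add 1 → 1100000101111111
  0011111111111101
+ 1100000101111111
------------------
 10000000101111100  (end carry out of the top bit = 1)
Discarding the end carry: 0000000101111100
Decimal check:
  0011111111111101 = 8192 + 4096 + 2048 + 1024 + 512 + 256 + 128 + 64 + 32 + 16 + 8 + 4 + 1 = 16381
  0011111010000001 = 8192 + 4096 + 2048 + 1024 + 512 + 128 + 1 = 16001
  16381 - 16001 = 380, and 0000000101111100 = 256 + 64 + 32 + 16 + 8 + 4 = 380 ✓



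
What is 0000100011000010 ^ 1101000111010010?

XOR: 1 when bits differ
  0000100011000010
^ 1101000111010010
------------------
  1101100100010000
Decimal: 2242 ^ 53714 = 55568



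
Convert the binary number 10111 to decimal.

Sum of powers of 2 for each 1-bit:
2^0 + 2^1 + 2^2 + 2^4
= 1 + 2 + 4 + 16
= 23



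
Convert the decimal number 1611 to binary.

Using repeated division by 2:
1611 ÷ 2 = 805 remainder 1
805 ÷ 2 = 402 remainder 1
402 ÷ 2 = 201 remainder 0
201 ÷ 2 = 100 remainder 1
100 ÷ 2 = 50 remainder 0
50 ÷ 2 = 25 remainder 0
25 ÷ 2 = 12 remainder 1
12 ÷ 2 = 6 remainder 0
6 ÷ 2 = 3 remainder 0
3 ÷ 2 = 1 remainder 1
1 ÷ 2 = 0 remainder 1
Reading remainders bottom to top: 11001001011



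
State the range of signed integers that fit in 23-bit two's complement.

For 23-bit two's complement:
Minimum: -2^22 = -4194304
Maximum: 2^22 - 1 = 4194303



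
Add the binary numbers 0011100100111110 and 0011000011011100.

Add column by column from the right: bit + bit + carry-in; write the sum mod 2, carry 1 when the sum is 2 or 3.
carry:  0110001111111000
        0011100100111110
+       0011000011011100
------------------------
       00110101000011010
(the carry out of the leftmost column, 0, becomes the leading bit)
Decimal check:
  0011100100111110 = 8192 + 4096 + 2048 + 256 + 32 + 16 + 8 + 4 + 2 = 14654
  0011000011011100 = 8192 + 4096 + 128 + 64 + 16 + 8 + 4 = 12508
  14654 + 12508 = 27162, and 00110101000011010 = 16384 + 8192 + 2048 + 512 + 16 + 8 + 2 = 27162 ✓



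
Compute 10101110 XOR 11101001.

XOR: 1 when bits differ
  10101110
^ 11101001
----------
  01000111
Decimal: 174 ^ 233 = 71



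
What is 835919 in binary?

Using repeated division by 2:
835919 ÷ 2 = 417959 remainder 1
417959 ÷ 2 = 208979 remainder 1
208979 ÷ 2 = 104489 remainder 1
104489 ÷ 2 = 52244 remainder 1
52244 ÷ 2 = 26122 remainder 0
26122 ÷ 2 = 13061 remainder 0
13061 ÷ 2 = 6530 remainder 1
6530 ÷ 2 = 3265 remainder 0
3265 ÷ 2 = 1632 remainder 1
1632 ÷ 2 = 816 remainder 0
816 ÷ 2 = 408 remainder 0
408 ÷ 2 = 204 remainder 0
204 ÷ 2 = 102 remainder 0
102 ÷ 2 = 51 remainder 0
51 ÷ 2 = 25 remainder 1
25 ÷ 2 = 12 remainder 1
12 ÷ 2 = 6 remainder 0
6 ÷ 2 = 3 remainder 0
3 ÷ 2 = 1 remainder 1
1 ÷ 2 = 0 remainder 1
Reading remainders bottom to top: 11001100000101001111



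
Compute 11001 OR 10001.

OR: 1 when either bit is 1
  11001
| 10001
-------
  11001
Decimal: 25 | 17 = 25



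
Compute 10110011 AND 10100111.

AND: 1 only when both bits are 1
  10110011
& 10100111
----------
  10100011
Decimal: 179 & 167 = 163



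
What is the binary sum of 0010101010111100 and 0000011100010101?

Add column by column from the right: bit + bit + carry-in; write the sum mod 2, carry 1 when the sum is 2 or 3.
carry:  0001110001111000
        0010101010111100
+       0000011100010101
------------------------
       00011000111010001
(the carry out of the leftmost column, 0, becomes the leading bit)
Decimal check:
  0010101010111100 = 8192 + 2048 + 512 + 128 + 32 + 16 + 8 + 4 = 10940
  0000011100010101 = 1024 + 512 + 256 + 16 + 4 + 1 = 1813
  10940 + 1813 = 12753, and 00011000111010001 = 8192 + 4096 + 256 + 128 + 64 + 16 + 1 = 12753 ✓



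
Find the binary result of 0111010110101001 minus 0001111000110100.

Method 1 - Direct subtraction (column by column from the right: bit − bit − borrow-in; if negative, add 2 and borrow 1 from the next column):
borrow: 0011110011101000
        0111010110101001
-       0001111000110100
------------------------
        0101011101110101

Method 2 - Add two's complement:
Two's complement of 0001111000110100: invert → 1110000111001011, add 1 → 1110000111001100
  0111010110101001
+ 1110000111001100
------------------
 10101011101110101  (end carry out of the top bit = 1)
Discarding the end carry: 0101011101110101
Decimal check:
  0111010110101001 = 16384 + 8192 + 4096 + 1024 + 256 + 128 + 32 + 8 + 1 = 30121
  0001111000110100 = 4096 + 2048 + 1024 + 512 + 32 + 16 + 4 = 7732
  30121 - 7732 = 22389, and 0101011101110101 = 16384 + 4096 + 1024 + 512 + 256 + 64 + 32 + 16 + 4 + 1 = 22389 ✓



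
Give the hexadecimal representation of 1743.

Using repeated division by 16 (digits 10–15 are A–F):
1743 ÷ 16 = 108 remainder 15 (F)
108 ÷ 16 = 6 remainder 12 (C)
6 ÷ 16 = 0 remainder 6
Reading remainders bottom to top: 6CF



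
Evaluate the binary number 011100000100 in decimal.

Sum of powers of 2 for each 1-bit:
2^2 + 2^8 + 2^9 + 2^10
= 4 + 256 + 512 + 1024
= 1796



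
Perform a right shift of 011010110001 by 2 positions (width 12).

Original: 011010110001 (decimal 1713)
Shift right by 2 positions
Drop the 2 low bits; fill with zeros on the left
Result: 000110101100 (decimal 428)
Equivalent: 1713 >> 2 = 1713 ÷ 2^2 = 428



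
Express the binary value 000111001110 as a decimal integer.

Sum of powers of 2 for each 1-bit:
2^1 + 2^2 + 2^3 + 2^6 + 2^7 + 2^8
= 2 + 4 + 8 + 64 + 128 + 256
= 462



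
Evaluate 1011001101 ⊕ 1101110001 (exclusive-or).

XOR: 1 when bits differ
  1011001101
^ 1101110001
------------
  0110111100
Decimal: 717 ^ 881 = 444



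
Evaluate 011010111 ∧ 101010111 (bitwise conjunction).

AND: 1 only when both bits are 1
  011010111
& 101010111
-----------
  001010111
Decimal: 215 & 343 = 87



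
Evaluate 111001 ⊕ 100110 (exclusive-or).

XOR: 1 when bits differ
  111001
^ 100110
--------
  011111
Decimal: 57 ^ 38 = 31



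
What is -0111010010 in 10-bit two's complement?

Original: 0111010010
Step 1 - Invert all bits: 1000101101
Step 2 - Add 1: 1000101110
Verification: 0111010010 + 1000101110 = 10000000000; discarding the end carry (carry out of the top bit) leaves the 10-bit value 0000000000, as required for x + (-x)



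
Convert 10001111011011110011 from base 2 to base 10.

Sum of powers of 2 for each 1-bit:
2^0 + 2^1 + 2^4 + 2^5 + 2^6 + 2^7 + 2^9 + 2^10 + 2^12 + 2^13 + 2^14 + 2^15 + 2^19
= 1 + 2 + 16 + 32 + 64 + 128 + 512 + 1024 + 4096 + 8192 + 16384 + 32768 + 524288
= 587507



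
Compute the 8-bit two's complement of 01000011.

Original: 01000011
Step 1 - Invert all bits: 10111100
Step 2 - Add 1: 10111101
Verification: 01000011 + 10111101 = 100000000; discarding the end carry (carry out of the top bit) leaves the 8-bit value 00000000, as required for x + (-x)



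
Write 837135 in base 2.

Using repeated division by 2:
837135 ÷ 2 = 418567 remainder 1
418567 ÷ 2 = 209283 remainder 1
209283 ÷ 2 = 104641 remainder 1
104641 ÷ 2 = 52320 remainder 1
52320 ÷ 2 = 26160 remainder 0
26160 ÷ 2 = 13080 remainder 0
13080 ÷ 2 = 6540 remainder 0
6540 ÷ 2 = 3270 remainder 0
3270 ÷ 2 = 1635 remainder 0
1635 ÷ 2 = 817 remainder 1
817 ÷ 2 = 408 remainder 1
408 ÷ 2 = 204 remainder 0
204 ÷ 2 = 102 remainder 0
102 ÷ 2 = 51 remainder 0
51 ÷ 2 = 25 remainder 1
25 ÷ 2 = 12 remainder 1
12 ÷ 2 = 6 remainder 0
6 ÷ 2 = 3 remainder 0
3 ÷ 2 = 1 remainder 1
1 ÷ 2 = 0 remainder 1
Reading remainders bottom to top: 11001100011000001111



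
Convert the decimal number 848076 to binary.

Using repeated division by 2:
848076 ÷ 2 = 424038 remainder 0
424038 ÷ 2 = 212019 remainder 0
212019 ÷ 2 = 106009 remainder 1
106009 ÷ 2 = 53004 remainder 1
53004 ÷ 2 = 26502 remainder 0
26502 ÷ 2 = 13251 remainder 0
13251 ÷ 2 = 6625 remainder 1
6625 ÷ 2 = 3312 remainder 1
3312 ÷ 2 = 1656 remainder 0
1656 ÷ 2 = 828 remainder 0
828 ÷ 2 = 414 remainder 0
414 ÷ 2 = 207 remainder 0
207 ÷ 2 = 103 remainder 1
103 ÷ 2 = 51 remainder 1
51 ÷ 2 = 25 remainder 1
25 ÷ 2 = 12 remainder 1
12 ÷ 2 = 6 remainder 0
6 ÷ 2 = 3 remainder 0
3 ÷ 2 = 1 remainder 1
1 ÷ 2 = 0 remainder 1
Reading remainders bottom to top: 11001111000011001100



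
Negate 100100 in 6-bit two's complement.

Original (sign bit 1, negative): 100100
Step 1 - Invert all bits: 011011
Step 2 - Add 1: 011100
Verification: 100100 + 011100 = 1000000; discarding the end carry (carry out of the top bit) leaves the 6-bit value 000000, as required for x + (-x)



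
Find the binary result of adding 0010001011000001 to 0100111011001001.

Add column by column from the right: bit + bit + carry-in; write the sum mod 2, carry 1 when the sum is 2 or 3.
carry:  0001110110000010
        0010001011000001
+       0100111011001001
------------------------
       00111000110001010
(the carry out of the leftmost column, 0, becomes the leading bit)
Decimal check:
  0010001011000001 = 8192 + 512 + 128 + 64 + 1 = 8897
  0100111011001001 = 16384 + 2048 + 1024 + 512 + 128 + 64 + 8 + 1 = 20169
  8897 + 20169 = 29066, and 00111000110001010 = 16384 + 8192 + 4096 + 256 + 128 + 8 + 2 = 29066 ✓



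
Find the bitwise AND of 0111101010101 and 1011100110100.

AND: 1 only when both bits are 1
  0111101010101
& 1011100110100
---------------
  0011100010100
Decimal: 3925 & 5940 = 1812



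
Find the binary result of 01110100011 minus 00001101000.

Method 1 - Direct subtraction (column by column from the right: bit − bit − borrow-in; if negative, add 2 and borrow 1 from the next column):
borrow: 00011110000
        01110100011
-       00001101000
-------------------
        01100111011

Method 2 - Add two's complement:
Two's complement of 00001101000: invert → 11110010111, add 1 → 11110011000
  01110100011
+ 11110011000
-------------
 101100111011  (end carry out of the top bit = 1)
Discarding the end carry: 01100111011
Decimal check:
  01110100011 = 512 + 256 + 128 + 32 + 2 + 1 = 931
  00001101000 = 64 + 32 + 8 = 104
  931 - 104 = 827, and 01100111011 = 512 + 256 + 32 + 16 + 8 + 2 + 1 = 827 ✓



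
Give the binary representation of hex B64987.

Convert each hex digit to 4 bits:
  B = 1011
  6 = 0110
  4 = 0100
  9 = 1001
  8 = 1000
  7 = 0111
Concatenate: 101101100100100110000111



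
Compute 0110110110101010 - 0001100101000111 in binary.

Method 1 - Direct subtraction (column by column from the right: bit − bit − borrow-in; if negative, add 2 and borrow 1 from the next column):
borrow: 0010000010001110
        0110110110101010
-       0001100101000111
------------------------
        0101010001100011

Method 2 - Add two's complement:
Two's complement of 0001100101000111: invert → 1110011010111000, add 1 → 1110011010111001
  0110110110101010
+ 1110011010111001
------------------
 10101010001100011  (end carry out of the top bit = 1)
Discarding the end carry: 0101010001100011
Decimal check:
  0110110110101010 = 16384 + 8192 + 2048 + 1024 + 256 + 128 + 32 + 8 + 2 = 28074
  0001100101000111 = 4096 + 2048 + 256 + 64 + 4 + 2 + 1 = 6471
  28074 - 6471 = 21603, and 0101010001100011 = 16384 + 4096 + 1024 + 64 + 32 + 2 + 1 = 21603 ✓



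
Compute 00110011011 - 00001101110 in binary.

Method 1 - Direct subtraction (column by column from the right: bit − bit − borrow-in; if negative, add 2 and borrow 1 from the next column):
borrow: 00011011000
        00110011011
-       00001101110
-------------------
        00100101101

Method 2 - Add two's complement:
Two's complement of 00001101110: invert → 11110010001, add 1 → 11110010010
  00110011011
+ 11110010010
-------------
 100100101101  (end carry out of the top bit = 1)
Discarding the end carry: 00100101101
Decimal check:
  00110011011 = 256 + 128 + 16 + 8 + 2 + 1 = 411
  00001101110 = 64 + 32 + 8 + 4 + 2 = 110
  411 - 110 = 301, and 00100101101 = 256 + 32 + 8 + 4 + 1 = 301 ✓



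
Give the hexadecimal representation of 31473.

Using repeated division by 16 (digits 10–15 are A–F):
31473 ÷ 16 = 1967 remainder 1
1967 ÷ 16 = 122 remainder 15 (F)
122 ÷ 16 = 7 remainder 10 (A)
7 ÷ 16 = 0 remainder 7
Reading remainders bottom to top: 7AF1



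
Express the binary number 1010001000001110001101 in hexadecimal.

Group into 4-bit nibbles from right:
  0010 = 2
  1000 = 8
  1000 = 8
  0011 = 3
  1000 = 8
  1101 = D
Result: 28838D



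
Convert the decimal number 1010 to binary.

Using repeated division by 2:
1010 ÷ 2 = 505 remainder 0
505 ÷ 2 = 252 remainder 1
252 ÷ 2 = 126 remainder 0
126 ÷ 2 = 63 remainder 0
63 ÷ 2 = 31 remainder 1
31 ÷ 2 = 15 remainder 1
15 ÷ 2 = 7 remainder 1
7 ÷ 2 = 3 remainder 1
3 ÷ 2 = 1 remainder 1
1 ÷ 2 = 0 remainder 1
Reading remainders bottom to top: 1111110010



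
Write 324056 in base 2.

Using repeated division by 2:
324056 ÷ 2 = 162028 remainder 0
162028 ÷ 2 = 81014 remainder 0
81014 ÷ 2 = 40507 remainder 0
40507 ÷ 2 = 20253 remainder 1
20253 ÷ 2 = 10126 remainder 1
10126 ÷ 2 = 5063 remainder 0
5063 ÷ 2 = 2531 remainder 1
2531 ÷ 2 = 1265 remainder 1
1265 ÷ 2 = 632 remainder 1
632 ÷ 2 = 316 remainder 0
316 ÷ 2 = 158 remainder 0
158 ÷ 2 = 79 remainder 0
79 ÷ 2 = 39 remainder 1
39 ÷ 2 = 19 remainder 1
19 ÷ 2 = 9 remainder 1
9 ÷ 2 = 4 remainder 1
4 ÷ 2 = 2 remainder 0
2 ÷ 2 = 1 remainder 0
1 ÷ 2 = 0 remainder 1
Reading remainders bottom to top: 1001111000111011000



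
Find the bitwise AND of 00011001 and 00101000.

AND: 1 only when both bits are 1
  00011001
& 00101000
----------
  00001000
Decimal: 25 & 40 = 8



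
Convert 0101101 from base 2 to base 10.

Sum of powers of 2 for each 1-bit:
2^0 + 2^2 + 2^3 + 2^5
= 1 + 4 + 8 + 32
= 45



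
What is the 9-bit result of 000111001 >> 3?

Original: 000111001 (decimal 57)
Shift right by 3 positions
Drop the 3 low bits; fill with zeros on the left
Result: 000000111 (decimal 7)
Equivalent: 57 >> 3 = 57 ÷ 2^3 = 7



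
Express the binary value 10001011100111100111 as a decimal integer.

Sum of powers of 2 for each 1-bit:
2^0 + 2^1 + 2^2 + 2^5 + 2^6 + 2^7 + 2^8 + 2^11 + 2^12 + 2^13 + 2^15 + 2^19
= 1 + 2 + 4 + 32 + 64 + 128 + 256 + 2048 + 4096 + 8192 + 32768 + 524288
= 571879



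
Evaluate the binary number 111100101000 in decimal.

Sum of powers of 2 for each 1-bit:
2^3 + 2^5 + 2^8 + 2^9 + 2^10 + 2^11
= 8 + 32 + 256 + 512 + 1024 + 2048
= 3880



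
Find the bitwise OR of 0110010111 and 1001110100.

OR: 1 when either bit is 1
  0110010111
| 1001110100
------------
  1111110111
Decimal: 407 | 628 = 1015



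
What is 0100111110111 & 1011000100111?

AND: 1 only when both bits are 1
  0100111110111
& 1011000100111
---------------
  0000000100111
Decimal: 2551 & 5671 = 39



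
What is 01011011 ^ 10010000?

XOR: 1 when bits differ
  01011011
^ 10010000
----------
  11001011
Decimal: 91 ^ 144 = 203



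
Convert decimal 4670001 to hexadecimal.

Using repeated division by 16 (digits 10–15 are A–F):
4670001 ÷ 16 = 291875 remainder 1
291875 ÷ 16 = 18242 remainder 3
18242 ÷ 16 = 1140 remainder 2
1140 ÷ 16 = 71 remainder 4
71 ÷ 16 = 4 remainder 7
4 ÷ 16 = 0 remainder 4
Reading remainders bottom to top: 474231



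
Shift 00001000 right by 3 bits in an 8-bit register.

Original: 00001000 (decimal 8)
Shift right by 3 positions
Drop the 3 low bits; fill with zeros on the left
Result: 00000001 (decimal 1)
Equivalent: 8 >> 3 = 8 ÷ 2^3 = 1



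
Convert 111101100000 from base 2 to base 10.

Sum of powers of 2 for each 1-bit:
2^5 + 2^6 + 2^8 + 2^9 + 2^10 + 2^11
= 32 + 64 + 256 + 512 + 1024 + 2048
= 3936



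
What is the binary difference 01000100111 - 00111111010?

Method 1 - Direct subtraction (column by column from the right: bit − bit − borrow-in; if negative, add 2 and borrow 1 from the next column):
borrow: 01111110000
        01000100111
-       00111111010
-------------------
        00000101101

Method 2 - Add two's complement:
Two's complement of 00111111010: invert → 11000000101, add 1 → 11000000110
  01000100111
+ 11000000110
-------------
 100000101101  (end carry out of the top bit = 1)
Discarding the end carry: 00000101101
Decimal check:
  01000100111 = 512 + 32 + 4 + 2 + 1 = 551
  00111111010 = 256 + 128 + 64 + 32 + 16 + 8 + 2 = 506
  551 - 506 = 45, and 00000101101 = 32 + 8 + 4 + 1 = 45 ✓



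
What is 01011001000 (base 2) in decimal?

Sum of powers of 2 for each 1-bit:
2^3 + 2^6 + 2^7 + 2^9
= 8 + 64 + 128 + 512
= 712



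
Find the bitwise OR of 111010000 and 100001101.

OR: 1 when either bit is 1
  111010000
| 100001101
-----------
  111011101
Decimal: 464 | 269 = 477



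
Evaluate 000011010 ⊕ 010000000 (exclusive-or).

XOR: 1 when bits differ
  000011010
^ 010000000
-----------
  010011010
Decimal: 26 ^ 128 = 154



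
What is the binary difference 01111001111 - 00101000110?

Method 1 - Direct subtraction (column by column from the right: bit − bit − borrow-in; if negative, add 2 and borrow 1 from the next column):
borrow: 00000000000
        01111001111
-       00101000110
-------------------
        01010001001

Method 2 - Add two's complement:
Two's complement of 00101000110: invert → 11010111001, add 1 → 11010111010
  01111001111
+ 11010111010
-------------
 101010001001  (end carry out of the top bit = 1)
Discarding the end carry: 01010001001
Decimal check:
  01111001111 = 512 + 256 + 128 + 64 + 8 + 4 + 2 + 1 = 975
  00101000110 = 256 + 64 + 4 + 2 = 326
  975 - 326 = 649, and 01010001001 = 512 + 128 + 8 + 1 = 649 ✓



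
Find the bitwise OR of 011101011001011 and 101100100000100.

OR: 1 when either bit is 1
  011101011001011
| 101100100000100
-----------------
  111101111001111
Decimal: 15051 | 22788 = 31695



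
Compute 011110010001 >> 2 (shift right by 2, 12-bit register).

Original: 011110010001 (decimal 1937)
Shift right by 2 positions
Drop the 2 low bits; fill with zeros on the left
Result: 000111100100 (decimal 484)
Equivalent: 1937 >> 2 = 1937 ÷ 2^2 = 484



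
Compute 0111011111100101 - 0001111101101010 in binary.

Method 1 - Direct subtraction (column by column from the right: bit − bit − borrow-in; if negative, add 2 and borrow 1 from the next column):
borrow: 0011000011110100
        0111011111100101
-       0001111101101010
------------------------
        0101100001111011

Method 2 - Add two's complement:
Two's complement of 0001111101101010: invert → 1110000010010101, add 1 → 1110000010010110
  0111011111100101
+ 1110000010010110
------------------
 10101100001111011  (end carry out of the top bit = 1)
Discarding the end carry: 0101100001111011
Decimal check:
  0111011111100101 = 16384 + 8192 + 4096 + 1024 + 512 + 256 + 128 + 64 + 32 + 4 + 1 = 30693
  0001111101101010 = 4096 + 2048 + 1024 + 512 + 256 + 64 + 32 + 8 + 2 = 8042
  30693 - 8042 = 22651, and 0101100001111011 = 16384 + 4096 + 2048 + 64 + 32 + 16 + 8 + 2 + 1 = 22651 ✓



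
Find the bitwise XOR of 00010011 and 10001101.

XOR: 1 when bits differ
  00010011
^ 10001101
----------
  10011110
Decimal: 19 ^ 141 = 158



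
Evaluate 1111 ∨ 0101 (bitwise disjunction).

OR: 1 when either bit is 1
  1111
| 0101
------
  1111
Decimal: 15 | 5 = 15



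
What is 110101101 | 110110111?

OR: 1 when either bit is 1
  110101101
| 110110111
-----------
  110111111
Decimal: 429 | 439 = 447



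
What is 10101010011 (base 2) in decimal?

Sum of powers of 2 for each 1-bit:
2^0 + 2^1 + 2^4 + 2^6 + 2^8 + 2^10
= 1 + 2 + 16 + 64 + 256 + 1024
= 1363



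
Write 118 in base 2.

Using repeated division by 2:
118 ÷ 2 = 59 remainder 0
59 ÷ 2 = 29 remainder 1
29 ÷ 2 = 14 remainder 1
14 ÷ 2 = 7 remainder 0
7 ÷ 2 = 3 remainder 1
3 ÷ 2 = 1 remainder 1
1 ÷ 2 = 0 remainder 1
Reading remainders bottom to top: 1110110

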